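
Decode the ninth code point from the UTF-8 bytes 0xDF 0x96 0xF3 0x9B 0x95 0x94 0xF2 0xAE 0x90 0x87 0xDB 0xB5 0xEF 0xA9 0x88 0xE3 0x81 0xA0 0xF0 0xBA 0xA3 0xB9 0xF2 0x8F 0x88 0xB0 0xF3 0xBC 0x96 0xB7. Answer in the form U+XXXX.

Offset 0: leading byte 0xDF = 11011111 → 2-byte char #1 = DF 96.
Offset 2: leading byte 0xF3 = 11110011 → 4-byte char #2 = F3 9B 95 94.
Offset 6: leading byte 0xF2 = 11110010 → 4-byte char #3 = F2 AE 90 87.
Offset 10: leading byte 0xDB = 11011011 → 2-byte char #4 = DB B5.
Offset 12: leading byte 0xEF = 11101111 → 3-byte char #5 = EF A9 88.
Offset 15: leading byte 0xE3 = 11100011 → 3-byte char #6 = E3 81 A0.
Offset 18: leading byte 0xF0 = 11110000 → 4-byte char #7 = F0 BA A3 B9.
Offset 22: leading byte 0xF2 = 11110010 → 4-byte char #8 = F2 8F 88 B0.
Offset 26: leading byte 0xF3 = 11110011 → 4-byte char #9 = F3 BC 96 B7.
Leading byte 0xF3 = 11110011 matches 11110xxx → 4-byte sequence.
Byte 1: 0xF3 = 11110011, payload 011 (3 bits).
Byte 2: 0xBC = 10111100 (10xxxxxx ✓), payload 111100.
Byte 3: 0x96 = 10010110 (10xxxxxx ✓), payload 010110.
Byte 4: 0xB7 = 10110111 (10xxxxxx ✓), payload 110111.
Concatenate: 011111100010110110111 = 0xFC5B7 (21 bits → U+FC5B7).

U+FC5B7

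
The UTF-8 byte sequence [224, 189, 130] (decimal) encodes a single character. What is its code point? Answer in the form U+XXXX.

Leading byte 0xE0 = 11100000 matches 1110xxxx → 3-byte sequence.
Byte 1: 0xE0 = 11100000, payload 0000 (4 bits).
Byte 2: 0xBD = 10111101 (10xxxxxx ✓), payload 111101.
Byte 3: 0x82 = 10000010 (10xxxxxx ✓), payload 000010.
Concatenate: 0000111101000010 = 0xF42 (16 bits → U+0F42).

U+0F42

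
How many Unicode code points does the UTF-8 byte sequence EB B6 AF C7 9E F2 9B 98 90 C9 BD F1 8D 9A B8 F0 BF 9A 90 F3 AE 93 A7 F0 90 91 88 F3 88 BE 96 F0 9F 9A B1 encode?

Byte at offset 0: 0xEB = 11101011 → 3-byte char (#1). Advance 3.
Byte at offset 3: 0xC7 = 11000111 → 2-byte char (#2). Advance 2.
Byte at offset 5: 0xF2 = 11110010 → 4-byte char (#3). Advance 4.
Byte at offset 9: 0xC9 = 11001001 → 2-byte char (#4). Advance 2.
Byte at offset 11: 0xF1 = 11110001 → 4-byte char (#5). Advance 4.
Byte at offset 15: 0xF0 = 11110000 → 4-byte char (#6). Advance 4.
Byte at offset 19: 0xF3 = 11110011 → 4-byte char (#7). Advance 4.
Byte at offset 23: 0xF0 = 11110000 → 4-byte char (#8). Advance 4.
Byte at offset 27: 0xF3 = 11110011 → 4-byte char (#9). Advance 4.
Byte at offset 31: 0xF0 = 11110000 → 4-byte char (#10). Advance 4.
Reached end at offset 35 after 10 code points.

10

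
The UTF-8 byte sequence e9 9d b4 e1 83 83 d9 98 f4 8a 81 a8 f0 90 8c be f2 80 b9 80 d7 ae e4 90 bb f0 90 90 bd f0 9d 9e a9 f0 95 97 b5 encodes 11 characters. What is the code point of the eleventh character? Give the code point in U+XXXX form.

Offset 0: leading byte 0xE9 = 11101001 → 3-byte char #1 = E9 9D B4.
Offset 3: leading byte 0xE1 = 11100001 → 3-byte char #2 = E1 83 83.
Offset 6: leading byte 0xD9 = 11011001 → 2-byte char #3 = D9 98.
Offset 8: leading byte 0xF4 = 11110100 → 4-byte char #4 = F4 8A 81 A8.
Offset 12: leading byte 0xF0 = 11110000 → 4-byte char #5 = F0 90 8C BE.
Offset 16: leading byte 0xF2 = 11110010 → 4-byte char #6 = F2 80 B9 80.
Offset 20: leading byte 0xD7 = 11010111 → 2-byte char #7 = D7 AE.
Offset 22: leading byte 0xE4 = 11100100 → 3-byte char #8 = E4 90 BB.
Offset 25: leading byte 0xF0 = 11110000 → 4-byte char #9 = F0 90 90 BD.
Offset 29: leading byte 0xF0 = 11110000 → 4-byte char #10 = F0 9D 9E A9.
Offset 33: leading byte 0xF0 = 11110000 → 4-byte char #11 = F0 95 97 B5.
Leading byte 0xF0 = 11110000 matches 11110xxx → 4-byte sequence.
Byte 1: 0xF0 = 11110000, payload 000 (3 bits).
Byte 2: 0x95 = 10010101 (10xxxxxx ✓), payload 010101.
Byte 3: 0x97 = 10010111 (10xxxxxx ✓), payload 010111.
Byte 4: 0xB5 = 10110101 (10xxxxxx ✓), payload 110101.
Concatenate: 000010101010111110101 = 0x155F5 (21 bits → U+155F5).

U+155F5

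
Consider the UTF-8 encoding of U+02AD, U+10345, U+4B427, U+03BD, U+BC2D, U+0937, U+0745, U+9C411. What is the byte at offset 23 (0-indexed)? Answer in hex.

U+02AD → 2-byte form CA AD at offsets 0–1.
U+10345 → 4-byte form F0 90 8D 85 at offsets 2–5.
U+4B427 → 4-byte form F1 8B 90 A7 at offsets 6–9.
U+03BD → 2-byte form CE BD at offsets 10–11.
U+BC2D → 3-byte form EB B0 AD at offsets 12–14.
U+0937 → 3-byte form E0 A4 B7 at offsets 15–17.
U+0745 → 2-byte form DD 85 at offsets 18–19.
U+9C411 → 4-byte form F2 9C 90 91 at offsets 20–23.
Offset 23 falls in char 8's range; it's byte 4 of F2 9C 90 91 = 0x91.

0x91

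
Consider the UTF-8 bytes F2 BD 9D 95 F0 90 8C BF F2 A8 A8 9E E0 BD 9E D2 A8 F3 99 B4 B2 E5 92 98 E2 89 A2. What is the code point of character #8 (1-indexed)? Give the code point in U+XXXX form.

Offset 0: leading byte 0xF2 = 11110010 → 4-byte char #1 = F2 BD 9D 95.
Offset 4: leading byte 0xF0 = 11110000 → 4-byte char #2 = F0 90 8C BF.
Offset 8: leading byte 0xF2 = 11110010 → 4-byte char #3 = F2 A8 A8 9E.
Offset 12: leading byte 0xE0 = 11100000 → 3-byte char #4 = E0 BD 9E.
Offset 15: leading byte 0xD2 = 11010010 → 2-byte char #5 = D2 A8.
Offset 17: leading byte 0xF3 = 11110011 → 4-byte char #6 = F3 99 B4 B2.
Offset 21: leading byte 0xE5 = 11100101 → 3-byte char #7 = E5 92 98.
Offset 24: leading byte 0xE2 = 11100010 → 3-byte char #8 = E2 89 A2.
Leading byte 0xE2 = 11100010 matches 1110xxxx → 3-byte sequence.
Byte 1: 0xE2 = 11100010, payload 0010 (4 bits).
Byte 2: 0x89 = 10001001 (10xxxxxx ✓), payload 001001.
Byte 3: 0xA2 = 10100010 (10xxxxxx ✓), payload 100010.
Concatenate: 0010001001100010 = 0x2262 (16 bits → U+2262).

U+2262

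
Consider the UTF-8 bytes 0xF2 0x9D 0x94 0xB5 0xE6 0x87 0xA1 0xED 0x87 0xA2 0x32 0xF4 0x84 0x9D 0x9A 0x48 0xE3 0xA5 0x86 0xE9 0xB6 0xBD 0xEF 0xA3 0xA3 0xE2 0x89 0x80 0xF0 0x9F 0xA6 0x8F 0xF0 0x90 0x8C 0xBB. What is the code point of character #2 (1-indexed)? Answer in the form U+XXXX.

Offset 0: leading byte 0xF2 = 11110010 → 4-byte char #1 = F2 9D 94 B5.
Offset 4: leading byte 0xE6 = 11100110 → 3-byte char #2 = E6 87 A1.
Leading byte 0xE6 = 11100110 matches 1110xxxx → 3-byte sequence.
Byte 1: 0xE6 = 11100110, payload 0110 (4 bits).
Byte 2: 0x87 = 10000111 (10xxxxxx ✓), payload 000111.
Byte 3: 0xA1 = 10100001 (10xxxxxx ✓), payload 100001.
Concatenate: 0110000111100001 = 0x61E1 (16 bits → U+61E1).

U+61E1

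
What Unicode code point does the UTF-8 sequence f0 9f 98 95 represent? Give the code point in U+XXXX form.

Leading byte 0xF0 = 11110000 matches 11110xxx → 4-byte sequence.
Byte 1: 0xF0 = 11110000, payload 000 (3 bits).
Byte 2: 0x9F = 10011111 (10xxxxxx ✓), payload 011111.
Byte 3: 0x98 = 10011000 (10xxxxxx ✓), payload 011000.
Byte 4: 0x95 = 10010101 (10xxxxxx ✓), payload 010101.
Concatenate: 000011111011000010101 = 0x1F615 (21 bits → U+1F615).

U+1F615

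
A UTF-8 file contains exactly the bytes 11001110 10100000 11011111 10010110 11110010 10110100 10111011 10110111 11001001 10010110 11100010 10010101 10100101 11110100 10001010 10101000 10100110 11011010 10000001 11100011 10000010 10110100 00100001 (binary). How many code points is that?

Byte at offset 0: 0xCE = 11001110 → 2-byte char (#1). Advance 2.
Byte at offset 2: 0xDF = 11011111 → 2-byte char (#2). Advance 2.
Byte at offset 4: 0xF2 = 11110010 → 4-byte char (#3). Advance 4.
Byte at offset 8: 0xC9 = 11001001 → 2-byte char (#4). Advance 2.
Byte at offset 10: 0xE2 = 11100010 → 3-byte char (#5). Advance 3.
Byte at offset 13: 0xF4 = 11110100 → 4-byte char (#6). Advance 4.
Byte at offset 17: 0xDA = 11011010 → 2-byte char (#7). Advance 2.
Byte at offset 19: 0xE3 = 11100011 → 3-byte char (#8). Advance 3.
Byte at offset 22: 0x21 = 00100001 → 1-byte char (#9). Advance 1.
Reached end at offset 23 after 9 code points.

9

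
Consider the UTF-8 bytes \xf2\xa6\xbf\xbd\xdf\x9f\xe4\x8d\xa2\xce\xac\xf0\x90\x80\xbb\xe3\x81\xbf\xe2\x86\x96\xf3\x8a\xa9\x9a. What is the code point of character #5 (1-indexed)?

Offset 0: leading byte 0xF2 = 11110010 → 4-byte char #1 = F2 A6 BF BD.
Offset 4: leading byte 0xDF = 11011111 → 2-byte char #2 = DF 9F.
Offset 6: leading byte 0xE4 = 11100100 → 3-byte char #3 = E4 8D A2.
Offset 9: leading byte 0xCE = 11001110 → 2-byte char #4 = CE AC.
Offset 11: leading byte 0xF0 = 11110000 → 4-byte char #5 = F0 90 80 BB.
Leading byte 0xF0 = 11110000 matches 11110xxx → 4-byte sequence.
Byte 1: 0xF0 = 11110000, payload 000 (3 bits).
Byte 2: 0x90 = 10010000 (10xxxxxx ✓), payload 010000.
Byte 3: 0x80 = 10000000 (10xxxxxx ✓), payload 000000.
Byte 4: 0xBB = 10111011 (10xxxxxx ✓), payload 111011.
Concatenate: 000010000000000111011 = 0x1003B (21 bits → U+1003B).

U+1003B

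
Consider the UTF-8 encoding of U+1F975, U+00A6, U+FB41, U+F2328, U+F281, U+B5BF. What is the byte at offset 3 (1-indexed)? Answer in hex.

0xA5

1-indexed offset 3 is 0-indexed offset 2.
U+1F975 → 4-byte form F0 9F A5 B5 at offsets 0–3.
Offset 2 falls in char 1's range; it's byte 3 of F0 9F A5 B5 = 0xA5.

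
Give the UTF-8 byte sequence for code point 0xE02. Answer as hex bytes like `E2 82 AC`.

E0 B8 82

U+0E02 = 0xE02 = 3586 decimal. In range U+0800–U+FFFF → 3-byte form: 1110xxxx 10xxxxxx 10xxxxxx.
Binary (16 bits): 0000111000000010.
Split 4+6+6: 0000 | 111000 | 000010.
Byte 1: 11100000 = 0xE0.
Byte 2: 10111000 = 0xB8.
Byte 3: 10000010 = 0x82.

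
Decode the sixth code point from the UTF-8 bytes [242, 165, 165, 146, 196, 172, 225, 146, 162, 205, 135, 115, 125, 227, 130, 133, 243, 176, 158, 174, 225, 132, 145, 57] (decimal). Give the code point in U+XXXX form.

Offset 0: leading byte 0xF2 = 11110010 → 4-byte char #1 = F2 A5 A5 92.
Offset 4: leading byte 0xC4 = 11000100 → 2-byte char #2 = C4 AC.
Offset 6: leading byte 0xE1 = 11100001 → 3-byte char #3 = E1 92 A2.
Offset 9: leading byte 0xCD = 11001101 → 2-byte char #4 = CD 87.
Offset 11: leading byte 0x73 = 01110011 → 1-byte char #5 = 73.
Offset 12: leading byte 0x7D = 01111101 → 1-byte char #6 = 7D.
Leading byte 0x7D = 01111101 matches 0xxxxxxx → 1-byte sequence.
Byte 1: 0x7D = 01111101, payload 1111101 (7 bits).
Concatenate: 1111101 = 0x7D (7 bits → U+007D).

U+007D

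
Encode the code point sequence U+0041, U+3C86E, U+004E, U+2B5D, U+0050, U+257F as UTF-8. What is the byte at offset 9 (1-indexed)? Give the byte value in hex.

1-indexed offset 9 is 0-indexed offset 8.
U+0041 → 1-byte form 41 at offsets 0–0.
U+3C86E → 4-byte form F0 BC A1 AE at offsets 1–4.
U+004E → 1-byte form 4E at offsets 5–5.
U+2B5D → 3-byte form E2 AD 9D at offsets 6–8.
Offset 8 falls in char 4's range; it's byte 3 of E2 AD 9D = 0x9D.

0x9D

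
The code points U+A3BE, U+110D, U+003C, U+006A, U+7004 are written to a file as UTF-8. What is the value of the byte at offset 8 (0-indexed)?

0xE7

U+A3BE → 3-byte form EA 8E BE at offsets 0–2.
U+110D → 3-byte form E1 84 8D at offsets 3–5.
U+003C → 1-byte form 3C at offsets 6–6.
U+006A → 1-byte form 6A at offsets 7–7.
U+7004 → 3-byte form E7 80 84 at offsets 8–10.
Offset 8 falls in char 5's range; it's byte 1 of E7 80 84 = 0xE7.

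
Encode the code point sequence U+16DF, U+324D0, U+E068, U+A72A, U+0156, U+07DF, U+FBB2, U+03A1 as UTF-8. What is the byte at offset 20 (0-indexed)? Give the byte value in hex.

U+16DF → 3-byte form E1 9B 9F at offsets 0–2.
U+324D0 → 4-byte form F0 B2 93 90 at offsets 3–6.
U+E068 → 3-byte form EE 81 A8 at offsets 7–9.
U+A72A → 3-byte form EA 9C AA at offsets 10–12.
U+0156 → 2-byte form C5 96 at offsets 13–14.
U+07DF → 2-byte form DF 9F at offsets 15–16.
U+FBB2 → 3-byte form EF AE B2 at offsets 17–19.
U+03A1 → 2-byte form CE A1 at offsets 20–21.
Offset 20 falls in char 8's range; it's byte 1 of CE A1 = 0xCE.

0xCE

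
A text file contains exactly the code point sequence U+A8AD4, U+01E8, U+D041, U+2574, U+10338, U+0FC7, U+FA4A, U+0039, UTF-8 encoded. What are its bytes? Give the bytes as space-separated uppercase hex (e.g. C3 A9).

F2 A8 AB 94 C7 A8 ED 81 81 E2 95 B4 F0 90 8C B8 E0 BF 87 EF A9 8A 39

U+A8AD4: 4-byte form → F2 A8 AB 94.
U+01E8: 2-byte form → C7 A8.
U+D041: 3-byte form → ED 81 81.
U+2574: 3-byte form → E2 95 B4.
U+10338: 4-byte form → F0 90 8C B8.
U+0FC7: 3-byte form → E0 BF 87.
U+FA4A: 3-byte form → EF A9 8A.
U+0039: 1-byte form → 39.
Concatenated (23 bytes): F2 A8 AB 94 C7 A8 ED 81 81 E2 95 B4 F0 90 8C B8 E0 BF 87 EF A9 8A 39.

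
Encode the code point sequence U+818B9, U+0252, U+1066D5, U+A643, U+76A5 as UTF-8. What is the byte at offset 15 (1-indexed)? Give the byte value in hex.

0x9A

1-indexed offset 15 is 0-indexed offset 14.
U+818B9 → 4-byte form F2 81 A2 B9 at offsets 0–3.
U+0252 → 2-byte form C9 92 at offsets 4–5.
U+1066D5 → 4-byte form F4 86 9B 95 at offsets 6–9.
U+A643 → 3-byte form EA 99 83 at offsets 10–12.
U+76A5 → 3-byte form E7 9A A5 at offsets 13–15.
Offset 14 falls in char 5's range; it's byte 2 of E7 9A A5 = 0x9A.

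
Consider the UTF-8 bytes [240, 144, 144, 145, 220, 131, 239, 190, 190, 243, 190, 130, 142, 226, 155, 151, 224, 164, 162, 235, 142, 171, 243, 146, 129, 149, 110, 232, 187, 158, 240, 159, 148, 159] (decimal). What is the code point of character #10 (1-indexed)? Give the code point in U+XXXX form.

U+8EDE

Offset 0: leading byte 0xF0 = 11110000 → 4-byte char #1 = F0 90 90 91.
Offset 4: leading byte 0xDC = 11011100 → 2-byte char #2 = DC 83.
Offset 6: leading byte 0xEF = 11101111 → 3-byte char #3 = EF BE BE.
Offset 9: leading byte 0xF3 = 11110011 → 4-byte char #4 = F3 BE 82 8E.
Offset 13: leading byte 0xE2 = 11100010 → 3-byte char #5 = E2 9B 97.
Offset 16: leading byte 0xE0 = 11100000 → 3-byte char #6 = E0 A4 A2.
Offset 19: leading byte 0xEB = 11101011 → 3-byte char #7 = EB 8E AB.
Offset 22: leading byte 0xF3 = 11110011 → 4-byte char #8 = F3 92 81 95.
Offset 26: leading byte 0x6E = 01101110 → 1-byte char #9 = 6E.
Offset 27: leading byte 0xE8 = 11101000 → 3-byte char #10 = E8 BB 9E.
Leading byte 0xE8 = 11101000 matches 1110xxxx → 3-byte sequence.
Byte 1: 0xE8 = 11101000, payload 1000 (4 bits).
Byte 2: 0xBB = 10111011 (10xxxxxx ✓), payload 111011.
Byte 3: 0x9E = 10011110 (10xxxxxx ✓), payload 011110.
Concatenate: 1000111011011110 = 0x8EDE (16 bits → U+8EDE).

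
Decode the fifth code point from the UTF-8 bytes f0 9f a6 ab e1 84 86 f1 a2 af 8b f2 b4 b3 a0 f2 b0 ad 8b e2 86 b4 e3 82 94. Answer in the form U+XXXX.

U+B0B4B

Offset 0: leading byte 0xF0 = 11110000 → 4-byte char #1 = F0 9F A6 AB.
Offset 4: leading byte 0xE1 = 11100001 → 3-byte char #2 = E1 84 86.
Offset 7: leading byte 0xF1 = 11110001 → 4-byte char #3 = F1 A2 AF 8B.
Offset 11: leading byte 0xF2 = 11110010 → 4-byte char #4 = F2 B4 B3 A0.
Offset 15: leading byte 0xF2 = 11110010 → 4-byte char #5 = F2 B0 AD 8B.
Leading byte 0xF2 = 11110010 matches 11110xxx → 4-byte sequence.
Byte 1: 0xF2 = 11110010, payload 010 (3 bits).
Byte 2: 0xB0 = 10110000 (10xxxxxx ✓), payload 110000.
Byte 3: 0xAD = 10101101 (10xxxxxx ✓), payload 101101.
Byte 4: 0x8B = 10001011 (10xxxxxx ✓), payload 001011.
Concatenate: 010110000101101001011 = 0xB0B4B (21 bits → U+B0B4B).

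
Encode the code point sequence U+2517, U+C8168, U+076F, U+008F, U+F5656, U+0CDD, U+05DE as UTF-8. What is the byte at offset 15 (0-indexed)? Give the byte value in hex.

U+2517 → 3-byte form E2 94 97 at offsets 0–2.
U+C8168 → 4-byte form F3 88 85 A8 at offsets 3–6.
U+076F → 2-byte form DD AF at offsets 7–8.
U+008F → 2-byte form C2 8F at offsets 9–10.
U+F5656 → 4-byte form F3 B5 99 96 at offsets 11–14.
U+0CDD → 3-byte form E0 B3 9D at offsets 15–17.
Offset 15 falls in char 6's range; it's byte 1 of E0 B3 9D = 0xE0.

0xE0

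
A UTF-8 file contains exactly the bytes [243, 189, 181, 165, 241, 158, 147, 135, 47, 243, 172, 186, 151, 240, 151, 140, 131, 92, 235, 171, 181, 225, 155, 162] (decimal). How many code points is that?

Byte at offset 0: 0xF3 = 11110011 → 4-byte char (#1). Advance 4.
Byte at offset 4: 0xF1 = 11110001 → 4-byte char (#2). Advance 4.
Byte at offset 8: 0x2F = 00101111 → 1-byte char (#3). Advance 1.
Byte at offset 9: 0xF3 = 11110011 → 4-byte char (#4). Advance 4.
Byte at offset 13: 0xF0 = 11110000 → 4-byte char (#5). Advance 4.
Byte at offset 17: 0x5C = 01011100 → 1-byte char (#6). Advance 1.
Byte at offset 18: 0xEB = 11101011 → 3-byte char (#7). Advance 3.
Byte at offset 21: 0xE1 = 11100001 → 3-byte char (#8). Advance 3.
Reached end at offset 24 after 8 code points.

8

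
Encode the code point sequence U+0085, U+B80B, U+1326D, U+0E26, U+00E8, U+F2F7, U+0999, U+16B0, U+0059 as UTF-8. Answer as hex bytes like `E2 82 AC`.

C2 85 EB A0 8B F0 93 89 AD E0 B8 A6 C3 A8 EF 8B B7 E0 A6 99 E1 9A B0 59

U+0085: 2-byte form → C2 85.
U+B80B: 3-byte form → EB A0 8B.
U+1326D: 4-byte form → F0 93 89 AD.
U+0E26: 3-byte form → E0 B8 A6.
U+00E8: 2-byte form → C3 A8.
U+F2F7: 3-byte form → EF 8B B7.
U+0999: 3-byte form → E0 A6 99.
U+16B0: 3-byte form → E1 9A B0.
U+0059: 1-byte form → 59.
Concatenated (24 bytes): C2 85 EB A0 8B F0 93 89 AD E0 B8 A6 C3 A8 EF 8B B7 E0 A6 99 E1 9A B0 59.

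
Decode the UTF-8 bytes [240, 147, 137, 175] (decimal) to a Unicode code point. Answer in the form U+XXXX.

Leading byte 0xF0 = 11110000 matches 11110xxx → 4-byte sequence.
Byte 1: 0xF0 = 11110000, payload 000 (3 bits).
Byte 2: 0x93 = 10010011 (10xxxxxx ✓), payload 010011.
Byte 3: 0x89 = 10001001 (10xxxxxx ✓), payload 001001.
Byte 4: 0xAF = 10101111 (10xxxxxx ✓), payload 101111.
Concatenate: 000010011001001101111 = 0x1326F (21 bits → U+1326F).

U+1326F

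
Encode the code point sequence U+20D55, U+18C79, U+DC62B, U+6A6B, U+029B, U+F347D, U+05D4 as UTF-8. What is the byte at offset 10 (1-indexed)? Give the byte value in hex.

1-indexed offset 10 is 0-indexed offset 9.
U+20D55 → 4-byte form F0 A0 B5 95 at offsets 0–3.
U+18C79 → 4-byte form F0 98 B1 B9 at offsets 4–7.
U+DC62B → 4-byte form F3 9C 98 AB at offsets 8–11.
Offset 9 falls in char 3's range; it's byte 2 of F3 9C 98 AB = 0x9C.

0x9C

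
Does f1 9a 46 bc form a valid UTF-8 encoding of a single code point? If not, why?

Leading byte 0xF1 = 11110001 → 4-byte form.
Byte 3 is 0x46 = 01000110, which is not 10xxxxxx — expected a continuation byte.

invalid (non-continuation byte where continuation expected)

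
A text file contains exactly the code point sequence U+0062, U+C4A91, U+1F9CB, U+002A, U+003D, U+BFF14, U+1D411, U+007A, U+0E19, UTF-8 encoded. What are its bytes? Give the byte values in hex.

U+0062: 1-byte form → 62.
U+C4A91: 4-byte form → F3 84 AA 91.
U+1F9CB: 4-byte form → F0 9F A7 8B.
U+002A: 1-byte form → 2A.
U+003D: 1-byte form → 3D.
U+BFF14: 4-byte form → F2 BF BC 94.
U+1D411: 4-byte form → F0 9D 90 91.
U+007A: 1-byte form → 7A.
U+0E19: 3-byte form → E0 B8 99.
Concatenated (23 bytes): 62 F3 84 AA 91 F0 9F A7 8B 2A 3D F2 BF BC 94 F0 9D 90 91 7A E0 B8 99.

62 F3 84 AA 91 F0 9F A7 8B 2A 3D F2 BF BC 94 F0 9D 90 91 7A E0 B8 99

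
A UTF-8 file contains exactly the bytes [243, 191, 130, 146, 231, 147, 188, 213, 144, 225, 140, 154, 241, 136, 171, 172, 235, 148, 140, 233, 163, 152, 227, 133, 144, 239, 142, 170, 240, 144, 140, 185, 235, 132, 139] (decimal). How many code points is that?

11

Byte at offset 0: 0xF3 = 11110011 → 4-byte char (#1). Advance 4.
Byte at offset 4: 0xE7 = 11100111 → 3-byte char (#2). Advance 3.
Byte at offset 7: 0xD5 = 11010101 → 2-byte char (#3). Advance 2.
Byte at offset 9: 0xE1 = 11100001 → 3-byte char (#4). Advance 3.
Byte at offset 12: 0xF1 = 11110001 → 4-byte char (#5). Advance 4.
Byte at offset 16: 0xEB = 11101011 → 3-byte char (#6). Advance 3.
Byte at offset 19: 0xE9 = 11101001 → 3-byte char (#7). Advance 3.
Byte at offset 22: 0xE3 = 11100011 → 3-byte char (#8). Advance 3.
Byte at offset 25: 0xEF = 11101111 → 3-byte char (#9). Advance 3.
Byte at offset 28: 0xF0 = 11110000 → 4-byte char (#10). Advance 4.
Byte at offset 32: 0xEB = 11101011 → 3-byte char (#11). Advance 3.
Reached end at offset 35 after 11 code points.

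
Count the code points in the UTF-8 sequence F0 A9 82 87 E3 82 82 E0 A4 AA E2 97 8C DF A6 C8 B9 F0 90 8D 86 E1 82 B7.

8

Byte at offset 0: 0xF0 = 11110000 → 4-byte char (#1). Advance 4.
Byte at offset 4: 0xE3 = 11100011 → 3-byte char (#2). Advance 3.
Byte at offset 7: 0xE0 = 11100000 → 3-byte char (#3). Advance 3.
Byte at offset 10: 0xE2 = 11100010 → 3-byte char (#4). Advance 3.
Byte at offset 13: 0xDF = 11011111 → 2-byte char (#5). Advance 2.
Byte at offset 15: 0xC8 = 11001000 → 2-byte char (#6). Advance 2.
Byte at offset 17: 0xF0 = 11110000 → 4-byte char (#7). Advance 4.
Byte at offset 21: 0xE1 = 11100001 → 3-byte char (#8). Advance 3.
Reached end at offset 24 after 8 code points.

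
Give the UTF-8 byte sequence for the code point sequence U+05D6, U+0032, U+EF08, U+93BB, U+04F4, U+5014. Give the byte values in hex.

D7 96 32 EE BC 88 E9 8E BB D3 B4 E5 80 94

U+05D6: 2-byte form → D7 96.
U+0032: 1-byte form → 32.
U+EF08: 3-byte form → EE BC 88.
U+93BB: 3-byte form → E9 8E BB.
U+04F4: 2-byte form → D3 B4.
U+5014: 3-byte form → E5 80 94.
Concatenated (14 bytes): D7 96 32 EE BC 88 E9 8E BB D3 B4 E5 80 94.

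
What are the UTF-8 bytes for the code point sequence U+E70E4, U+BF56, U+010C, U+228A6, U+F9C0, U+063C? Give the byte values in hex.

F3 A7 83 A4 EB BD 96 C4 8C F0 A2 A2 A6 EF A7 80 D8 BC

U+E70E4: 4-byte form → F3 A7 83 A4.
U+BF56: 3-byte form → EB BD 96.
U+010C: 2-byte form → C4 8C.
U+228A6: 4-byte form → F0 A2 A2 A6.
U+F9C0: 3-byte form → EF A7 80.
U+063C: 2-byte form → D8 BC.
Concatenated (18 bytes): F3 A7 83 A4 EB BD 96 C4 8C F0 A2 A2 A6 EF A7 80 D8 BC.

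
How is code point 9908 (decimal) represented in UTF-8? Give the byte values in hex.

E2 9A B4

U+26B4 = 0x26B4 = 9908 decimal. In range U+0800–U+FFFF → 3-byte form: 1110xxxx 10xxxxxx 10xxxxxx.
Binary (16 bits): 0010011010110100.
Split 4+6+6: 0010 | 011010 | 110100.
Byte 1: 11100010 = 0xE2.
Byte 2: 10011010 = 0x9A.
Byte 3: 10110100 = 0xB4.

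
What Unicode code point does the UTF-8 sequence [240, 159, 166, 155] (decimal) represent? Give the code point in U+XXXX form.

U+1F99B

Leading byte 0xF0 = 11110000 matches 11110xxx → 4-byte sequence.
Byte 1: 0xF0 = 11110000, payload 000 (3 bits).
Byte 2: 0x9F = 10011111 (10xxxxxx ✓), payload 011111.
Byte 3: 0xA6 = 10100110 (10xxxxxx ✓), payload 100110.
Byte 4: 0x9B = 10011011 (10xxxxxx ✓), payload 011011.
Concatenate: 000011111100110011011 = 0x1F99B (21 bits → U+1F99B).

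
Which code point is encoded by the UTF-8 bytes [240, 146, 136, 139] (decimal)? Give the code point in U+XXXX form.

Leading byte 0xF0 = 11110000 matches 11110xxx → 4-byte sequence.
Byte 1: 0xF0 = 11110000, payload 000 (3 bits).
Byte 2: 0x92 = 10010010 (10xxxxxx ✓), payload 010010.
Byte 3: 0x88 = 10001000 (10xxxxxx ✓), payload 001000.
Byte 4: 0x8B = 10001011 (10xxxxxx ✓), payload 001011.
Concatenate: 000010010001000001011 = 0x1220B (21 bits → U+1220B).

U+1220B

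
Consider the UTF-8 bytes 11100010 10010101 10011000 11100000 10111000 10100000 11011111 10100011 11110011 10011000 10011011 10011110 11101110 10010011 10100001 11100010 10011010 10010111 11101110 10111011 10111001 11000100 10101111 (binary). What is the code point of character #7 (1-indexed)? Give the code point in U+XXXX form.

Offset 0: leading byte 0xE2 = 11100010 → 3-byte char #1 = E2 95 98.
Offset 3: leading byte 0xE0 = 11100000 → 3-byte char #2 = E0 B8 A0.
Offset 6: leading byte 0xDF = 11011111 → 2-byte char #3 = DF A3.
Offset 8: leading byte 0xF3 = 11110011 → 4-byte char #4 = F3 98 9B 9E.
Offset 12: leading byte 0xEE = 11101110 → 3-byte char #5 = EE 93 A1.
Offset 15: leading byte 0xE2 = 11100010 → 3-byte char #6 = E2 9A 97.
Offset 18: leading byte 0xEE = 11101110 → 3-byte char #7 = EE BB B9.
Leading byte 0xEE = 11101110 matches 1110xxxx → 3-byte sequence.
Byte 1: 0xEE = 11101110, payload 1110 (4 bits).
Byte 2: 0xBB = 10111011 (10xxxxxx ✓), payload 111011.
Byte 3: 0xB9 = 10111001 (10xxxxxx ✓), payload 111001.
Concatenate: 1110111011111001 = 0xEEF9 (16 bits → U+EEF9).

U+EEF9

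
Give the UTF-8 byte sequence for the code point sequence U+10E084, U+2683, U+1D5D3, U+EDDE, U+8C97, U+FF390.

U+10E084: 4-byte form → F4 8E 82 84.
U+2683: 3-byte form → E2 9A 83.
U+1D5D3: 4-byte form → F0 9D 97 93.
U+EDDE: 3-byte form → EE B7 9E.
U+8C97: 3-byte form → E8 B2 97.
U+FF390: 4-byte form → F3 BF 8E 90.
Concatenated (21 bytes): F4 8E 82 84 E2 9A 83 F0 9D 97 93 EE B7 9E E8 B2 97 F3 BF 8E 90.

F4 8E 82 84 E2 9A 83 F0 9D 97 93 EE B7 9E E8 B2 97 F3 BF 8E 90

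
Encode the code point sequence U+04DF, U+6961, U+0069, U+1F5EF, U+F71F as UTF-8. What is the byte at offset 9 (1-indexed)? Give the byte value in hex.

0x97

1-indexed offset 9 is 0-indexed offset 8.
U+04DF → 2-byte form D3 9F at offsets 0–1.
U+6961 → 3-byte form E6 A5 A1 at offsets 2–4.
U+0069 → 1-byte form 69 at offsets 5–5.
U+1F5EF → 4-byte form F0 9F 97 AF at offsets 6–9.
Offset 8 falls in char 4's range; it's byte 3 of F0 9F 97 AF = 0x97.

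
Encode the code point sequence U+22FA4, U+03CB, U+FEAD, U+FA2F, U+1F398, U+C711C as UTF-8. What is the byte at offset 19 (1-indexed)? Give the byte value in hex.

1-indexed offset 19 is 0-indexed offset 18.
U+22FA4 → 4-byte form F0 A2 BE A4 at offsets 0–3.
U+03CB → 2-byte form CF 8B at offsets 4–5.
U+FEAD → 3-byte form EF BA AD at offsets 6–8.
U+FA2F → 3-byte form EF A8 AF at offsets 9–11.
U+1F398 → 4-byte form F0 9F 8E 98 at offsets 12–15.
U+C711C → 4-byte form F3 87 84 9C at offsets 16–19.
Offset 18 falls in char 6's range; it's byte 3 of F3 87 84 9C = 0x84.

0x84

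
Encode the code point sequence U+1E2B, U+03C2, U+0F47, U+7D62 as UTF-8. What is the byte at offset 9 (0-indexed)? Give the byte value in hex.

U+1E2B → 3-byte form E1 B8 AB at offsets 0–2.
U+03C2 → 2-byte form CF 82 at offsets 3–4.
U+0F47 → 3-byte form E0 BD 87 at offsets 5–7.
U+7D62 → 3-byte form E7 B5 A2 at offsets 8–10.
Offset 9 falls in char 4's range; it's byte 2 of E7 B5 A2 = 0xB5.

0xB5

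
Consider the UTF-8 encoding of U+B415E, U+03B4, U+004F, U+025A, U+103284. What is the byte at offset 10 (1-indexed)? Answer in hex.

0xF4

1-indexed offset 10 is 0-indexed offset 9.
U+B415E → 4-byte form F2 B4 85 9E at offsets 0–3.
U+03B4 → 2-byte form CE B4 at offsets 4–5.
U+004F → 1-byte form 4F at offsets 6–6.
U+025A → 2-byte form C9 9A at offsets 7–8.
U+103284 → 4-byte form F4 83 8A 84 at offsets 9–12.
Offset 9 falls in char 5's range; it's byte 1 of F4 83 8A 84 = 0xF4.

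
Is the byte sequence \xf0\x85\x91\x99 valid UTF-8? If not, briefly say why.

invalid (overlong encoding)

Leading byte 0xF0 = 11110000 → 4-byte form.
Continuation bytes all match 10xxxxxx. Payload decodes to 0x5459.
But 0x5459 < 0x10000, the minimum for a 4-byte sequence — this is an overlong encoding.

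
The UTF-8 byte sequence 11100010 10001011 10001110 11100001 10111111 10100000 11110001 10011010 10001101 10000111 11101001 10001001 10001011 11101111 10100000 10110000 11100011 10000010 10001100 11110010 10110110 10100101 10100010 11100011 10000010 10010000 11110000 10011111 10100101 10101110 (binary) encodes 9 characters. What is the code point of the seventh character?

Offset 0: leading byte 0xE2 = 11100010 → 3-byte char #1 = E2 8B 8E.
Offset 3: leading byte 0xE1 = 11100001 → 3-byte char #2 = E1 BF A0.
Offset 6: leading byte 0xF1 = 11110001 → 4-byte char #3 = F1 9A 8D 87.
Offset 10: leading byte 0xE9 = 11101001 → 3-byte char #4 = E9 89 8B.
Offset 13: leading byte 0xEF = 11101111 → 3-byte char #5 = EF A0 B0.
Offset 16: leading byte 0xE3 = 11100011 → 3-byte char #6 = E3 82 8C.
Offset 19: leading byte 0xF2 = 11110010 → 4-byte char #7 = F2 B6 A5 A2.
Leading byte 0xF2 = 11110010 matches 11110xxx → 4-byte sequence.
Byte 1: 0xF2 = 11110010, payload 010 (3 bits).
Byte 2: 0xB6 = 10110110 (10xxxxxx ✓), payload 110110.
Byte 3: 0xA5 = 10100101 (10xxxxxx ✓), payload 100101.
Byte 4: 0xA2 = 10100010 (10xxxxxx ✓), payload 100010.
Concatenate: 010110110100101100010 = 0xB6962 (21 bits → U+B6962).

U+B6962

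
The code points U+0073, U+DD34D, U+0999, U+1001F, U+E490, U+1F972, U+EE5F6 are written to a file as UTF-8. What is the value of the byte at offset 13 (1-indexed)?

1-indexed offset 13 is 0-indexed offset 12.
U+0073 → 1-byte form 73 at offsets 0–0.
U+DD34D → 4-byte form F3 9D 8D 8D at offsets 1–4.
U+0999 → 3-byte form E0 A6 99 at offsets 5–7.
U+1001F → 4-byte form F0 90 80 9F at offsets 8–11.
U+E490 → 3-byte form EE 92 90 at offsets 12–14.
Offset 12 falls in char 5's range; it's byte 1 of EE 92 90 = 0xEE.

0xEE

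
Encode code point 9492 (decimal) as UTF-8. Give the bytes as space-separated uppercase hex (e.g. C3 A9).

E2 94 94

U+2514 = 0x2514 = 9492 decimal. In range U+0800–U+FFFF → 3-byte form: 1110xxxx 10xxxxxx 10xxxxxx.
Binary (16 bits): 0010010100010100.
Split 4+6+6: 0010 | 010100 | 010100.
Byte 1: 11100010 = 0xE2.
Byte 2: 10010100 = 0x94.
Byte 3: 10010100 = 0x94.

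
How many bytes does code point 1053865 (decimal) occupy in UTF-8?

4

U+1014A9 = 0x1014A9. UTF-8 uses 1 byte below 0x80, 2 below 0x800, 3 below 0x10000, 4 up to 0x10FFFF. 0x1014A9 is in U+10000–U+10FFFF → 4 bytes.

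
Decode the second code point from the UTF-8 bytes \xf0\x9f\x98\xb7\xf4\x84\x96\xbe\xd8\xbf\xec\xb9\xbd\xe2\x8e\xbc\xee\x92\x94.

U+1045BE

Offset 0: leading byte 0xF0 = 11110000 → 4-byte char #1 = F0 9F 98 B7.
Offset 4: leading byte 0xF4 = 11110100 → 4-byte char #2 = F4 84 96 BE.
Leading byte 0xF4 = 11110100 matches 11110xxx → 4-byte sequence.
Byte 1: 0xF4 = 11110100, payload 100 (3 bits).
Byte 2: 0x84 = 10000100 (10xxxxxx ✓), payload 000100.
Byte 3: 0x96 = 10010110 (10xxxxxx ✓), payload 010110.
Byte 4: 0xBE = 10111110 (10xxxxxx ✓), payload 111110.
Concatenate: 100000100010110111110 = 0x1045BE (21 bits → U+1045BE).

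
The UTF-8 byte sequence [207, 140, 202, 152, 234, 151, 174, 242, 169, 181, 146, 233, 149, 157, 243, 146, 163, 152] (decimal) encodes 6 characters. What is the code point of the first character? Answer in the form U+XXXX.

U+03CC

Offset 0: leading byte 0xCF = 11001111 → 2-byte char #1 = CF 8C.
Leading byte 0xCF = 11001111 matches 110xxxxx → 2-byte sequence.
Byte 1: 0xCF = 11001111, payload 01111 (5 bits).
Byte 2: 0x8C = 10001100 (10xxxxxx ✓), payload 001100.
Concatenate: 01111001100 = 0x3CC (11 bits → U+03CC).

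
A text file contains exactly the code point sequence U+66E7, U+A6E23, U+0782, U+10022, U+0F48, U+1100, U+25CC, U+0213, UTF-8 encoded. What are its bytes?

U+66E7: 3-byte form → E6 9B A7.
U+A6E23: 4-byte form → F2 A6 B8 A3.
U+0782: 2-byte form → DE 82.
U+10022: 4-byte form → F0 90 80 A2.
U+0F48: 3-byte form → E0 BD 88.
U+1100: 3-byte form → E1 84 80.
U+25CC: 3-byte form → E2 97 8C.
U+0213: 2-byte form → C8 93.
Concatenated (24 bytes): E6 9B A7 F2 A6 B8 A3 DE 82 F0 90 80 A2 E0 BD 88 E1 84 80 E2 97 8C C8 93.

E6 9B A7 F2 A6 B8 A3 DE 82 F0 90 80 A2 E0 BD 88 E1 84 80 E2 97 8C C8 93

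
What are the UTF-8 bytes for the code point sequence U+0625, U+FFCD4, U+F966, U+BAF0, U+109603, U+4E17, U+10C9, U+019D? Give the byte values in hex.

D8 A5 F3 BF B3 94 EF A5 A6 EB AB B0 F4 89 98 83 E4 B8 97 E1 83 89 C6 9D

U+0625: 2-byte form → D8 A5.
U+FFCD4: 4-byte form → F3 BF B3 94.
U+F966: 3-byte form → EF A5 A6.
U+BAF0: 3-byte form → EB AB B0.
U+109603: 4-byte form → F4 89 98 83.
U+4E17: 3-byte form → E4 B8 97.
U+10C9: 3-byte form → E1 83 89.
U+019D: 2-byte form → C6 9D.
Concatenated (24 bytes): D8 A5 F3 BF B3 94 EF A5 A6 EB AB B0 F4 89 98 83 E4 B8 97 E1 83 89 C6 9D.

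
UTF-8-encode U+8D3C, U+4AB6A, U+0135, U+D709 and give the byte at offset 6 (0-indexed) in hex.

U+8D3C → 3-byte form E8 B4 BC at offsets 0–2.
U+4AB6A → 4-byte form F1 8A AD AA at offsets 3–6.
Offset 6 falls in char 2's range; it's byte 4 of F1 8A AD AA = 0xAA.

0xAA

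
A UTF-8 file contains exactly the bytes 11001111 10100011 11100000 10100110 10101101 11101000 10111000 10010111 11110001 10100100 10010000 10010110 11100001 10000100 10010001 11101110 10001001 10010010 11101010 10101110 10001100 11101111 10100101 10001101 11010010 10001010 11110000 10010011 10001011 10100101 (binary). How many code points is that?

Byte at offset 0: 0xCF = 11001111 → 2-byte char (#1). Advance 2.
Byte at offset 2: 0xE0 = 11100000 → 3-byte char (#2). Advance 3.
Byte at offset 5: 0xE8 = 11101000 → 3-byte char (#3). Advance 3.
Byte at offset 8: 0xF1 = 11110001 → 4-byte char (#4). Advance 4.
Byte at offset 12: 0xE1 = 11100001 → 3-byte char (#5). Advance 3.
Byte at offset 15: 0xEE = 11101110 → 3-byte char (#6). Advance 3.
Byte at offset 18: 0xEA = 11101010 → 3-byte char (#7). Advance 3.
Byte at offset 21: 0xEF = 11101111 → 3-byte char (#8). Advance 3.
Byte at offset 24: 0xD2 = 11010010 → 2-byte char (#9). Advance 2.
Byte at offset 26: 0xF0 = 11110000 → 4-byte char (#10). Advance 4.
Reached end at offset 30 after 10 code points.

10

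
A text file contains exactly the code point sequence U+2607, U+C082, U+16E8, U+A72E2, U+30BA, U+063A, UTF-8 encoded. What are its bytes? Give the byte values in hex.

E2 98 87 EC 82 82 E1 9B A8 F2 A7 8B A2 E3 82 BA D8 BA

U+2607: 3-byte form → E2 98 87.
U+C082: 3-byte form → EC 82 82.
U+16E8: 3-byte form → E1 9B A8.
U+A72E2: 4-byte form → F2 A7 8B A2.
U+30BA: 3-byte form → E3 82 BA.
U+063A: 2-byte form → D8 BA.
Concatenated (18 bytes): E2 98 87 EC 82 82 E1 9B A8 F2 A7 8B A2 E3 82 BA D8 BA.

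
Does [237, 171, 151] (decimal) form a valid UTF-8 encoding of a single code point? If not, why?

Structurally a 3-byte sequence; payload = 0xDAD7.
But 0xDAD7 is in U+D800–U+DFFF, the surrogate range. Surrogates are not Unicode scalar values and are forbidden in UTF-8.

invalid (encodes a surrogate (U+D800–U+DFFF))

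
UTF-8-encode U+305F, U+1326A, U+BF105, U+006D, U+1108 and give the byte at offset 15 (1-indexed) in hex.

1-indexed offset 15 is 0-indexed offset 14.
U+305F → 3-byte form E3 81 9F at offsets 0–2.
U+1326A → 4-byte form F0 93 89 AA at offsets 3–6.
U+BF105 → 4-byte form F2 BF 84 85 at offsets 7–10.
U+006D → 1-byte form 6D at offsets 11–11.
U+1108 → 3-byte form E1 84 88 at offsets 12–14.
Offset 14 falls in char 5's range; it's byte 3 of E1 84 88 = 0x88.

0x88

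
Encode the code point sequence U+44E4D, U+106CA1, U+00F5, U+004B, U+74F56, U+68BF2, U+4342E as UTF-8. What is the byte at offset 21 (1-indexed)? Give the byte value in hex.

1-indexed offset 21 is 0-indexed offset 20.
U+44E4D → 4-byte form F1 84 B9 8D at offsets 0–3.
U+106CA1 → 4-byte form F4 86 B2 A1 at offsets 4–7.
U+00F5 → 2-byte form C3 B5 at offsets 8–9.
U+004B → 1-byte form 4B at offsets 10–10.
U+74F56 → 4-byte form F1 B4 BD 96 at offsets 11–14.
U+68BF2 → 4-byte form F1 A8 AF B2 at offsets 15–18.
U+4342E → 4-byte form F1 83 90 AE at offsets 19–22.
Offset 20 falls in char 7's range; it's byte 2 of F1 83 90 AE = 0x83.

0x83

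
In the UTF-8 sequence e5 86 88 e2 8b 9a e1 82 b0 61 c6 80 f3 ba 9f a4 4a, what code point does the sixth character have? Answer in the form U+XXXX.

U+FA7E4

Offset 0: leading byte 0xE5 = 11100101 → 3-byte char #1 = E5 86 88.
Offset 3: leading byte 0xE2 = 11100010 → 3-byte char #2 = E2 8B 9A.
Offset 6: leading byte 0xE1 = 11100001 → 3-byte char #3 = E1 82 B0.
Offset 9: leading byte 0x61 = 01100001 → 1-byte char #4 = 61.
Offset 10: leading byte 0xC6 = 11000110 → 2-byte char #5 = C6 80.
Offset 12: leading byte 0xF3 = 11110011 → 4-byte char #6 = F3 BA 9F A4.
Leading byte 0xF3 = 11110011 matches 11110xxx → 4-byte sequence.
Byte 1: 0xF3 = 11110011, payload 011 (3 bits).
Byte 2: 0xBA = 10111010 (10xxxxxx ✓), payload 111010.
Byte 3: 0x9F = 10011111 (10xxxxxx ✓), payload 011111.
Byte 4: 0xA4 = 10100100 (10xxxxxx ✓), payload 100100.
Concatenate: 011111010011111100100 = 0xFA7E4 (21 bits → U+FA7E4).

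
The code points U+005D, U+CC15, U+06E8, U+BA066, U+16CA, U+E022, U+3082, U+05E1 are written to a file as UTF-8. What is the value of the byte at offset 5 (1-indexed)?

1-indexed offset 5 is 0-indexed offset 4.
U+005D → 1-byte form 5D at offsets 0–0.
U+CC15 → 3-byte form EC B0 95 at offsets 1–3.
U+06E8 → 2-byte form DB A8 at offsets 4–5.
Offset 4 falls in char 3's range; it's byte 1 of DB A8 = 0xDB.

0xDB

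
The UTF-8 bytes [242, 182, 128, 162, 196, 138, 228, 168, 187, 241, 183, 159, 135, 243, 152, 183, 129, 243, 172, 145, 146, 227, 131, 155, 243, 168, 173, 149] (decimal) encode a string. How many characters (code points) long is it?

8

Byte at offset 0: 0xF2 = 11110010 → 4-byte char (#1). Advance 4.
Byte at offset 4: 0xC4 = 11000100 → 2-byte char (#2). Advance 2.
Byte at offset 6: 0xE4 = 11100100 → 3-byte char (#3). Advance 3.
Byte at offset 9: 0xF1 = 11110001 → 4-byte char (#4). Advance 4.
Byte at offset 13: 0xF3 = 11110011 → 4-byte char (#5). Advance 4.
Byte at offset 17: 0xF3 = 11110011 → 4-byte char (#6). Advance 4.
Byte at offset 21: 0xE3 = 11100011 → 3-byte char (#7). Advance 3.
Byte at offset 24: 0xF3 = 11110011 → 4-byte char (#8). Advance 4.
Reached end at offset 28 after 8 code points.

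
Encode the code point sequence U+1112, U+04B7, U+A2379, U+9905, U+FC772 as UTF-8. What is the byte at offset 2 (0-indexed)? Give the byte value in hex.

U+1112 → 3-byte form E1 84 92 at offsets 0–2.
Offset 2 falls in char 1's range; it's byte 3 of E1 84 92 = 0x92.

0x92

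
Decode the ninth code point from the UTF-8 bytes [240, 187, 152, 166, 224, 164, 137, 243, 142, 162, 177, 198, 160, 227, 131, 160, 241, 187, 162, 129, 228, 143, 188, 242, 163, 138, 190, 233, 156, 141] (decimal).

U+970D

Offset 0: leading byte 0xF0 = 11110000 → 4-byte char #1 = F0 BB 98 A6.
Offset 4: leading byte 0xE0 = 11100000 → 3-byte char #2 = E0 A4 89.
Offset 7: leading byte 0xF3 = 11110011 → 4-byte char #3 = F3 8E A2 B1.
Offset 11: leading byte 0xC6 = 11000110 → 2-byte char #4 = C6 A0.
Offset 13: leading byte 0xE3 = 11100011 → 3-byte char #5 = E3 83 A0.
Offset 16: leading byte 0xF1 = 11110001 → 4-byte char #6 = F1 BB A2 81.
Offset 20: leading byte 0xE4 = 11100100 → 3-byte char #7 = E4 8F BC.
Offset 23: leading byte 0xF2 = 11110010 → 4-byte char #8 = F2 A3 8A BE.
Offset 27: leading byte 0xE9 = 11101001 → 3-byte char #9 = E9 9C 8D.
Leading byte 0xE9 = 11101001 matches 1110xxxx → 3-byte sequence.
Byte 1: 0xE9 = 11101001, payload 1001 (4 bits).
Byte 2: 0x9C = 10011100 (10xxxxxx ✓), payload 011100.
Byte 3: 0x8D = 10001101 (10xxxxxx ✓), payload 001101.
Concatenate: 1001011100001101 = 0x970D (16 bits → U+970D).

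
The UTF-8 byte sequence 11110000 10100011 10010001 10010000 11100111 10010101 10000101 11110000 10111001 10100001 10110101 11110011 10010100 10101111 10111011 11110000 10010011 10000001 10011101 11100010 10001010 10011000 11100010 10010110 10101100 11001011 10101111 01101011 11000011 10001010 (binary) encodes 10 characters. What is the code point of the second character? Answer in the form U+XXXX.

Offset 0: leading byte 0xF0 = 11110000 → 4-byte char #1 = F0 A3 91 90.
Offset 4: leading byte 0xE7 = 11100111 → 3-byte char #2 = E7 95 85.
Leading byte 0xE7 = 11100111 matches 1110xxxx → 3-byte sequence.
Byte 1: 0xE7 = 11100111, payload 0111 (4 bits).
Byte 2: 0x95 = 10010101 (10xxxxxx ✓), payload 010101.
Byte 3: 0x85 = 10000101 (10xxxxxx ✓), payload 000101.
Concatenate: 0111010101000101 = 0x7545 (16 bits → U+7545).

U+7545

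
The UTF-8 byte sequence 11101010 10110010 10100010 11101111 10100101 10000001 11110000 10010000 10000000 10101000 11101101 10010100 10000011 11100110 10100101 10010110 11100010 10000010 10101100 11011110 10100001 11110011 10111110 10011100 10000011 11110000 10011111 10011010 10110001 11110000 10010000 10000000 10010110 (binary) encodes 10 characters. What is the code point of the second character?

Offset 0: leading byte 0xEA = 11101010 → 3-byte char #1 = EA B2 A2.
Offset 3: leading byte 0xEF = 11101111 → 3-byte char #2 = EF A5 81.
Leading byte 0xEF = 11101111 matches 1110xxxx → 3-byte sequence.
Byte 1: 0xEF = 11101111, payload 1111 (4 bits).
Byte 2: 0xA5 = 10100101 (10xxxxxx ✓), payload 100101.
Byte 3: 0x81 = 10000001 (10xxxxxx ✓), payload 000001.
Concatenate: 1111100101000001 = 0xF941 (16 bits → U+F941).

U+F941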